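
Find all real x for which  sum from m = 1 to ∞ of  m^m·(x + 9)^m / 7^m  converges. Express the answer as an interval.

{-9}

Applying the root test, |a_m|^(1/m) = m/7 → ∞.
Since the m-th root of |a_m| is unbounded, the series converges only at x = -9; R = 0.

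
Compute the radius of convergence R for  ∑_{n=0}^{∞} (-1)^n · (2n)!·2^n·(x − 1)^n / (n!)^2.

R = 1/8

Ratio test: |a_{n+1}/a_n| = (2n+1)·(2n+2)/(n+1)² · 2 → 8 as n → ∞.
Hence the series converges for |x − 1| < 1/(8) = 1/8, so the radius of convergence is 1/8.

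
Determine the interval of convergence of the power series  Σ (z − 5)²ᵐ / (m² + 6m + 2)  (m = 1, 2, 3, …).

[4, 6]

By the ratio test, |a_{m+1}/a_m| = (m² + 6m + 2)/((m+1)² + 6(m+1) + 2) → 1.
Writing y = (z − 5)², the series in y has radius 1, so |z − 5| < √(1) = 1 and R = 1.
Endpoint z = 6: the series is dominated by a constant times Σ 1/m², which converges (p = 2 > 1).
When z = 4, the terms are on the order of 1/m², so the series converges absolutely by comparison with the p-series (p = 2 > 1).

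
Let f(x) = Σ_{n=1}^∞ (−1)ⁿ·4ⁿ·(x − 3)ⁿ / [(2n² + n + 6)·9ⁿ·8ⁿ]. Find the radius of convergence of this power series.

R = 18

Apply the ratio test: |a_{n+1}| / |a_n| = [(2n² + n + 6)/(2(n+1)² + (n+1) + 6)] · 4/(9·8), which tends to 1/18 as n → ∞.
Hence the series converges for |x − 3| < 1/(1/18) = 18, so the radius of convergence is 18.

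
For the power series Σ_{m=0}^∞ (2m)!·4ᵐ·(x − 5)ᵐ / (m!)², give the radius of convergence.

The ratio of consecutive coefficients is (2m+1)·(2m+2)/(m+1)² · 4 → 16.
Convergence for |x − 5| · 16 < 1, i.e. |x − 5| < 1/16. So R = 1/16.

R = 1/16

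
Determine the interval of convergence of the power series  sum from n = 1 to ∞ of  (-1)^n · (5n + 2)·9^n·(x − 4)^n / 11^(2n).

(-85/9, 157/9)

Apply the ratio test: |a_{n+1}| / |a_n| = [(5(n+1) + 2)/(5n + 2)] · 9/121, which tends to 9/121 as n → ∞.
Thus R = 1/(9/121) = 121/9.
Check x = 157/9: the n-th term does not approach 0; divergence by the term test.
Check x = -85/9: the terms have absolute value of order n, which does not tend to 0, so the series diverges by the divergence test.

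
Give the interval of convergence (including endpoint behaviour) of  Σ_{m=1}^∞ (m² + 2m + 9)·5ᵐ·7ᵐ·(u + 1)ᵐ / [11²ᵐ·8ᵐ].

(-1003/35, 933/35)

Ratio test: |a_{m+1}/a_m| = [((m+1)² + 2(m+1) + 9)/(m² + 2m + 9)] · 5·7/(121·8) → 35/968 as m → ∞.
Thus R = 1/(35/968) = 968/35.
Endpoint u = 933/35: the m-th term does not approach 0; divergence by the term test.
Check u = -1003/35: the m-th term does not approach 0; divergence by the term test.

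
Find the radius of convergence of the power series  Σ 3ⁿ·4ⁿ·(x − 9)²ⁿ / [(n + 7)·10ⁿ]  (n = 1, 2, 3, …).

The ratio of consecutive coefficients is [(n + 7)/((n+1) + 7)] · 3·4/10 → 6/5.
Since the exponent of (x − 9) increases by 2 each term, convergence requires |x − 9|² < 5/6, hence R = √30/6.

R = √30/6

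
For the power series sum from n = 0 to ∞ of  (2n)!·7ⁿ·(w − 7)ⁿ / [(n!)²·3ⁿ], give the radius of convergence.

R = 3/28

Ratio test: |a_{n+1}/a_n| = (2n+1)·(2n+2)/(n+1)² · 7/3 → 28/3 as n → ∞.
Hence the series converges for |w − 7| < 1/(28/3) = 3/28, so the radius of convergence is 3/28.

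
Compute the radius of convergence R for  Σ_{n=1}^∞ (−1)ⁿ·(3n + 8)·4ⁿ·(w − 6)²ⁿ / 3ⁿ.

Ratio test: |a_{n+1}/a_n| = [(3(n+1) + 8)/(3n + 8)] · 4/3 → 4/3 as n → ∞.
Successive powers of (w − 6) differ by 2, so the series converges when |w − 6|² · 4/3 < 1, i.e. |w − 6| < √(3/4). So R = √3/2.

R = √3/2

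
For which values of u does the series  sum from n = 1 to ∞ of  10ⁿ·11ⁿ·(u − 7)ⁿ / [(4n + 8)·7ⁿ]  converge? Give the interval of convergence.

The ratio of consecutive coefficients is [(4n + 8)/(4(n+1) + 8)] · 10·11/7 → 110/7.
Convergence for |u − 7| · 110/7 < 1, i.e. |u − 7| < 7/110. So R = 7/110.
Check u = 777/110: the terms are asymptotic to a nonzero constant times 1/n, so the series diverges by limit comparison with Σ 1/n.
At u = 763/110: convergence follows from the alternating series test (terms decrease monotonically to 0).

[763/110, 777/110)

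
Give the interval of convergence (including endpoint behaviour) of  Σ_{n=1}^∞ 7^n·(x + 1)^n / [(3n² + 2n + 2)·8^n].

Ratio test: |a_{n+1}/a_n| = [(3n² + 2n + 2)/(3(n+1)² + 2(n+1) + 2)] · 7/8 → 7/8 as n → ∞.
Thus R = 1/(7/8) = 8/7.
Endpoint x = 1/7: the terms are on the order of 1/n², so the series converges absolutely by comparison with the p-series (p = 2 > 1).
Endpoint x = -15/7: the terms are on the order of 1/n², so the series converges absolutely by comparison with the p-series (p = 2 > 1).

[-15/7, 1/7]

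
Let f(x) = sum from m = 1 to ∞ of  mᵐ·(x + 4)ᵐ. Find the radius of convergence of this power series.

R = 0

Root test: |a_m|^(1/m) = m → ∞.
The root grows without bound, so R = 0 (convergence only at x = -4).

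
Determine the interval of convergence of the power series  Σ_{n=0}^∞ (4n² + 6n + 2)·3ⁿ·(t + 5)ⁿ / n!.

The ratio of consecutive coefficients is (4(n+1)² + 6(n+1) + 2)/(4n² + 6n + 2) · 3 · 1/(n+1) → 0.
The limit is 0, so the series converges for all t; R = ∞.

(−∞, ∞)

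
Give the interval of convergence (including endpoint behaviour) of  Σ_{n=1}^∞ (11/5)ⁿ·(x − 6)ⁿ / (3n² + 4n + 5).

[61/11, 71/11]

By the ratio test, |a_{n+1}/a_n| = [(3n² + 4n + 5)/(3(n+1)² + 4(n+1) + 5)] · 11/5 → 11/5.
Convergence for |x − 6| · 11/5 < 1, i.e. |x − 6| < 5/11. So R = 5/11.
At x = 71/11: absolute convergence follows by limit comparison with Σ 1/n².
At x = 61/11: the terms are on the order of 1/n², so the series converges absolutely by comparison with the p-series (p = 2 > 1).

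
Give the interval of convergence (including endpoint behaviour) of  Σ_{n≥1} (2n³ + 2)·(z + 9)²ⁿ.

(-10, -8)

The ratio of consecutive coefficients is (2(n+1)³ + 2)/(2n³ + 2) → 1.
Since the exponent of (z + 9) increases by 2 each term, convergence requires |z + 9|² < 1, hence R = 1.
Check z = -8: the n-th term does not approach 0; divergence by the term test.
Check z = -10: the n-th term does not approach 0; divergence by the term test.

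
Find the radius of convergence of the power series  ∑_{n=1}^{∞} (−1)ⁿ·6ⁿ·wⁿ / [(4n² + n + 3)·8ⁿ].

By the ratio test, |a_{n+1}/a_n| = [(4n² + n + 3)/(4(n+1)² + (n+1) + 3)] · 6/8 → 3/4.
Convergence for |w| · 3/4 < 1, i.e. |w| < 4/3. So R = 4/3.

R = 4/3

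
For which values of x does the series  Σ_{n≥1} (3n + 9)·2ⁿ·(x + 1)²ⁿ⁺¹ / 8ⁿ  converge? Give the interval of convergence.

(-3, 1)

The ratio of consecutive coefficients is [(3(n+1) + 9)/(3n + 9)] · 2/8 → 1/4.
Since the exponent of (x + 1) increases by 2 each term, convergence requires |x + 1|² < 4, hence R = 2.
At x = 1: the terms have absolute value of order n, which does not tend to 0, so the series diverges by the divergence test.
When x = -3, the terms do not tend to 0, so the series diverges.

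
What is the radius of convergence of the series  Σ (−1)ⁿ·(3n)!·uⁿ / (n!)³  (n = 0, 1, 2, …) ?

Apply the ratio test: |a_{n+1}| / |a_n| = (3n+1)·(3n+2)·(3n+3)/(n+1)³, which tends to 27 as n → ∞.
Thus R = 1/(27) = 1/27.

R = 1/27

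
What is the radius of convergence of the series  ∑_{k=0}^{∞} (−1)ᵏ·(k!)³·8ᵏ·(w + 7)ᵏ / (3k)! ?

Ratio test: |a_{k+1}/a_k| = (k+1)³/[(3k+1)·(3k+2)·(3k+3)] · 8 → 8/27 as k → ∞.
Hence the series converges for |w + 7| < 1/(8/27) = 27/8, so the radius of convergence is 27/8.

R = 27/8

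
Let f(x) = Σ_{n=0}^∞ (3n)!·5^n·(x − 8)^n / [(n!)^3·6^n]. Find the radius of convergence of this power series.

R = 2/45

By the ratio test, |a_{n+1}/a_n| = (3n+1)·(3n+2)·(3n+3)/(n+1)³ · 5/6 → 45/2.
Thus R = 1/(45/2) = 2/45.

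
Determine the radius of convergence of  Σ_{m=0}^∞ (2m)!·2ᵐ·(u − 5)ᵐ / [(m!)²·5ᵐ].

By the ratio test, |a_{m+1}/a_m| = (2m+1)·(2m+2)/(m+1)² · 2/5 → 8/5.
Hence the series converges for |u − 5| < 1/(8/5) = 5/8, so the radius of convergence is 5/8.

R = 5/8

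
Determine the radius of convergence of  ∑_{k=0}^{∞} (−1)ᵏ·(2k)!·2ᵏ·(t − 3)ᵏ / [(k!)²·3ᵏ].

Ratio test: |a_{k+1}/a_k| = (2k+1)·(2k+2)/(k+1)² · 2/3 → 8/3 as k → ∞.
Hence the series converges for |t − 3| < 1/(8/3) = 3/8, so the radius of convergence is 3/8.

R = 3/8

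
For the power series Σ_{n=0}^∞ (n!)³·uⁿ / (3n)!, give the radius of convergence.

The ratio of consecutive coefficients is (n+1)³/[(3n+1)·(3n+2)·(3n+3)] → 1/27.
Convergence for |u| · 1/27 < 1, i.e. |u| < 27. So R = 27.

R = 27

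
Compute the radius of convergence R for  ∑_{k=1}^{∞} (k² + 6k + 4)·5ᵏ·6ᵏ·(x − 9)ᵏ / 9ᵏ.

By the ratio test, |a_{k+1}/a_k| = [((k+1)² + 6(k+1) + 4)/(k² + 6k + 4)] · 5·6/9 → 10/3.
Convergence for |x − 9| · 10/3 < 1, i.e. |x − 9| < 3/10. So R = 3/10.

R = 3/10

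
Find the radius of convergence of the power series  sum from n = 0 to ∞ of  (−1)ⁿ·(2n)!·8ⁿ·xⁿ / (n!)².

Apply the ratio test: |a_{n+1}| / |a_n| = (2n+1)·(2n+2)/(n+1)² · 8, which tends to 32 as n → ∞.
Thus R = 1/(32) = 1/32.

R = 1/32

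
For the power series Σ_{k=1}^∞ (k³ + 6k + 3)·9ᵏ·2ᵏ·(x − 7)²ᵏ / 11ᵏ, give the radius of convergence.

Apply the ratio test: |a_{k+1}| / |a_k| = [((k+1)³ + 6(k+1) + 3)/(k³ + 6k + 3)] · 9·2/11, which tends to 18/11 as k → ∞.
Writing y = (x − 7)², the series in y has radius 11/18, so |x − 7| < √(11/18) and R = √22/6.

R = √22/6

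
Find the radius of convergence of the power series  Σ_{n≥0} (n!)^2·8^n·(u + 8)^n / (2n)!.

R = 1/2

Ratio test: |a_{n+1}/a_n| = (n+1)²/[(2n+1)·(2n+2)] · 8 → 2 as n → ∞.
Hence the series converges for |u + 8| < 1/(2) = 1/2, so the radius of convergence is 1/2.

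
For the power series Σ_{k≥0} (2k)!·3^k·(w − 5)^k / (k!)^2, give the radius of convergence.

The ratio of consecutive coefficients is (2k+1)·(2k+2)/(k+1)² · 3 → 12.
Convergence for |w − 5| · 12 < 1, i.e. |w − 5| < 1/12. So R = 1/12.

R = 1/12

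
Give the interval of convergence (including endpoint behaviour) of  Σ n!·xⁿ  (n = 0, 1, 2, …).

{0}

Ratio test: |a_{n+1}/a_n| = (n+1) → ∞ as n → ∞.
Since the ratio → ∞, the series diverges for every x ≠ 0, and R = 0.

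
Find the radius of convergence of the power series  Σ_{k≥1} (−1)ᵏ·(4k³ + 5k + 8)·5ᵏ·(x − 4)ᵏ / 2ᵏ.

Ratio test: |a_{k+1}/a_k| = [(4(k+1)³ + 5(k+1) + 8)/(4k³ + 5k + 8)] · 5/2 → 5/2 as k → ∞.
The series converges when 5/2 · |x − 4| < 1, giving R = 2/5.

R = 2/5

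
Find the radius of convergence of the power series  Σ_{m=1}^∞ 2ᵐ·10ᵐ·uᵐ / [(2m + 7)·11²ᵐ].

Ratio test: |a_{m+1}/a_m| = [(2m + 7)/(2(m+1) + 7)] · 2·10/121 → 20/121 as m → ∞.
Thus R = 1/(20/121) = 121/20.

R = 121/20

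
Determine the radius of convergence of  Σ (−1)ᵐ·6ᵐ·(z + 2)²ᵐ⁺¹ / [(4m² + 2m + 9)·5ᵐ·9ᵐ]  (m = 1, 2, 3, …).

R = √30/2

By the ratio test, |a_{m+1}/a_m| = [(4m² + 2m + 9)/(4(m+1)² + 2(m+1) + 9)] · 6/(5·9) → 2/15.
Writing y = (z + 2)², the series in y has radius 15/2, so |z + 2| < √(15/2) and R = √30/2.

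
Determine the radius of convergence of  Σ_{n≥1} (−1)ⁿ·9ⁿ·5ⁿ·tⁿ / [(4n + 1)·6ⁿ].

Ratio test: |a_{n+1}/a_n| = [(4n + 1)/(4(n+1) + 1)] · 9·5/6 → 15/2 as n → ∞.
The series converges when 15/2 · |t| < 1, giving R = 2/15.

R = 2/15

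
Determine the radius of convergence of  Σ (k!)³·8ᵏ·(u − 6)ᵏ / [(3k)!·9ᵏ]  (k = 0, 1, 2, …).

By the ratio test, |a_{k+1}/a_k| = (k+1)³/[(3k+1)·(3k+2)·(3k+3)] · 8/9 → 8/243.
The series converges when 8/243 · |u − 6| < 1, giving R = 243/8.

R = 243/8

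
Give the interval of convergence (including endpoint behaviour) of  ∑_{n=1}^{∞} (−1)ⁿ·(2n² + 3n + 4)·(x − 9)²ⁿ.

Apply the ratio test: |a_{n+1}| / |a_n| = (2(n+1)² + 3(n+1) + 4)/(2n² + 3n + 4), which tends to 1 as n → ∞.
Since the exponent of (x − 9) increases by 2 each term, convergence requires |x − 9|² < 1, hence R = 1.
At x = 10: the n-th term does not approach 0; divergence by the term test.
When x = 8, the n-th term does not approach 0; divergence by the term test.

(8, 10)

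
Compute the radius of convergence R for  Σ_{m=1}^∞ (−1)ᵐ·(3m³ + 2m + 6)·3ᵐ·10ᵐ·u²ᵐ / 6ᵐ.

The ratio of consecutive coefficients is [(3(m+1)³ + 2(m+1) + 6)/(3m³ + 2m + 6)] · 3·10/6 → 5.
Since the exponent of u increases by 2 each term, convergence requires |u|² < 1/5, hence R = √5/5.

R = √5/5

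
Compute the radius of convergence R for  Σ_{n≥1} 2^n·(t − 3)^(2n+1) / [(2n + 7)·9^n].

The ratio of consecutive coefficients is [(2n + 7)/(2(n+1) + 7)] · 2/9 → 2/9.
Writing y = (t − 3)², the series in y has radius 9/2, so |t − 3| < √(9/2) and R = 3√2/2.

R = 3√2/2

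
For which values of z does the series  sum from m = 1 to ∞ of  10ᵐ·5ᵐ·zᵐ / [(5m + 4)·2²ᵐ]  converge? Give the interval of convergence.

[-2/25, 2/25)

The ratio of consecutive coefficients is [(5m + 4)/(5(m+1) + 4)] · 10·5/4 → 25/2.
The series converges when 25/2 · |z| < 1, giving R = 2/25.
Check z = 2/25: the terms behave like c/m; limit comparison with the harmonic series gives divergence.
At z = -2/25: the terms alternate in sign and decrease monotonically to 0 in absolute value (size ~ c/m), so the alternating series test gives convergence.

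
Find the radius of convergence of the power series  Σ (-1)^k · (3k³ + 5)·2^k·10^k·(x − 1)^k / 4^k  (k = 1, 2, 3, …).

R = 1/5

Ratio test: |a_{k+1}/a_k| = [(3(k+1)³ + 5)/(3k³ + 5)] · 2·10/4 → 5 as k → ∞.
The series converges when 5 · |x − 1| < 1, giving R = 1/5.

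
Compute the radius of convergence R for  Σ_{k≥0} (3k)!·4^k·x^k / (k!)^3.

Apply the ratio test: |a_{k+1}| / |a_k| = (3k+1)·(3k+2)·(3k+3)/(k+1)³ · 4, which tends to 108 as k → ∞.
Hence the series converges for |x| < 1/(108) = 1/108, so the radius of convergence is 1/108.

R = 1/108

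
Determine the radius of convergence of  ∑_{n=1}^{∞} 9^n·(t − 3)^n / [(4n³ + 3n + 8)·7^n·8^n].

Apply the ratio test: |a_{n+1}| / |a_n| = [(4n³ + 3n + 8)/(4(n+1)³ + 3(n+1) + 8)] · 9/(7·8), which tends to 9/56 as n → ∞.
The series converges when 9/56 · |t − 3| < 1, giving R = 56/9.

R = 56/9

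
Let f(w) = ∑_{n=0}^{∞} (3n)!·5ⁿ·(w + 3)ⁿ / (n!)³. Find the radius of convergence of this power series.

The ratio of consecutive coefficients is (3n+1)·(3n+2)·(3n+3)/(n+1)³ · 5 → 135.
Hence the series converges for |w + 3| < 1/(135) = 1/135, so the radius of convergence is 1/135.

R = 1/135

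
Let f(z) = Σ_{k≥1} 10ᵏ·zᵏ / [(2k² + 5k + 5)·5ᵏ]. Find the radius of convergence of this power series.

R = 1/2

By the ratio test, |a_{k+1}/a_k| = [(2k² + 5k + 5)/(2(k+1)² + 5(k+1) + 5)] · 10/5 → 2.
Convergence for |z| · 2 < 1, i.e. |z| < 1/2. So R = 1/2.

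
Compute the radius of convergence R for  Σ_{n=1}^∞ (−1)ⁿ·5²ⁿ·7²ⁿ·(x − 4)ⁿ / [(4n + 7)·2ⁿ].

R = 2/1225

By the ratio test, |a_{n+1}/a_n| = [(4n + 7)/(4(n+1) + 7)] · 25·49/2 → 1225/2.
Hence the series converges for |x − 4| < 1/(1225/2) = 2/1225, so the radius of convergence is 2/1225.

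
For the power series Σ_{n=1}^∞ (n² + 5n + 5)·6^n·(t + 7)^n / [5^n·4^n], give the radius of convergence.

The ratio of consecutive coefficients is [((n+1)² + 5(n+1) + 5)/(n² + 5n + 5)] · 6/(5·4) → 3/10.
The series converges when 3/10 · |t + 7| < 1, giving R = 10/3.

R = 10/3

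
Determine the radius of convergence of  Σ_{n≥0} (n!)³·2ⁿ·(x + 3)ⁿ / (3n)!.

R = 27/2

The ratio of consecutive coefficients is (n+1)³/[(3n+1)·(3n+2)·(3n+3)] · 2 → 2/27.
Thus R = 1/(2/27) = 27/2.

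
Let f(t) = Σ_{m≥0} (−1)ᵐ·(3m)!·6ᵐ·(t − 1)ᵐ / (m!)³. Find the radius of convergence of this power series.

R = 1/162

The ratio of consecutive coefficients is (3m+1)·(3m+2)·(3m+3)/(m+1)³ · 6 → 162.
Convergence for |t − 1| · 162 < 1, i.e. |t − 1| < 1/162. So R = 1/162.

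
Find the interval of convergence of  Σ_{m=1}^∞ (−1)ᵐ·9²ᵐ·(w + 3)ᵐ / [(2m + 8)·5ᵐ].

(-248/81, -238/81]

Ratio test: |a_{m+1}/a_m| = [(2m + 8)/(2(m+1) + 8)] · 81/5 → 81/5 as m → ∞.
Thus R = 1/(81/5) = 5/81.
Check w = -238/81: the terms alternate in sign and decrease monotonically to 0 in absolute value (size ~ c/m), so the alternating series test gives convergence.
Check w = -248/81: the terms are asymptotic to a nonzero constant times 1/m, so the series diverges by limit comparison with Σ 1/m.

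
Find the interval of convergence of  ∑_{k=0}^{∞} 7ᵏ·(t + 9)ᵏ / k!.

(−∞, ∞)

The ratio of consecutive coefficients is 7 · 1/(k+1) → 0.
The limit is 0, so the series converges for all t; R = ∞.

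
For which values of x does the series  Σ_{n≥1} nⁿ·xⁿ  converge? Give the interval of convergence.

{0}

By the Cauchy root test, |a_n|^(1/n) = n → ∞.
The root grows without bound, so R = 0 (convergence only at x = 0).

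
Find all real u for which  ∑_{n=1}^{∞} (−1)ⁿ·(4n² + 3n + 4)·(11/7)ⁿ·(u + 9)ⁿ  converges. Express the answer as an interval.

By the ratio test, |a_{n+1}/a_n| = [(4(n+1)² + 3(n+1) + 4)/(4n² + 3n + 4)] · 11/7 → 11/7.
Convergence for |u + 9| · 11/7 < 1, i.e. |u + 9| < 7/11. So R = 7/11.
Check u = -92/11: the n-th term does not approach 0; divergence by the term test.
When u = -106/11, the n-th term does not approach 0; divergence by the term test.

(-106/11, -92/11)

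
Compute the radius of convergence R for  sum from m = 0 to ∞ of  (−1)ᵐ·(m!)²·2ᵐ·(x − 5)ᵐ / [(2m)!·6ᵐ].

The ratio of consecutive coefficients is (m+1)²/[(2m+1)·(2m+2)] · 2/6 → 1/12.
Hence the series converges for |x − 5| < 1/(1/12) = 12, so the radius of convergence is 12.

R = 12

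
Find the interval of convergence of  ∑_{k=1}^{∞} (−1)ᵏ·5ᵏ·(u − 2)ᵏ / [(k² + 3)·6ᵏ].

By the ratio test, |a_{k+1}/a_k| = [(k² + 3)/((k+1)² + 3)] · 5/6 → 5/6.
Thus R = 1/(5/6) = 6/5.
Endpoint u = 16/5: the terms are on the order of 1/k², so the series converges absolutely by comparison with the p-series (p = 2 > 1).
Check u = 4/5: absolute convergence follows by limit comparison with Σ 1/k².

[4/5, 16/5]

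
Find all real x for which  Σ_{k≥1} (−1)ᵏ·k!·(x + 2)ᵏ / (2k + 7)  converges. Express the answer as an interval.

Ratio test: |a_{k+1}/a_k| = (k+1) · (2k + 7)/(2(k+1) + 7) → ∞ as k → ∞.
Since the ratio → ∞, the series diverges for every x ≠ -2, and R = 0.

{-2}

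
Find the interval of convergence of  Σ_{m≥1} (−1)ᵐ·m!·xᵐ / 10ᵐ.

Ratio test: |a_{m+1}/a_m| = (m+1) · 1/10 → ∞ as m → ∞.
Since the ratio → ∞, the series diverges for every x ≠ 0, and R = 0.

{0}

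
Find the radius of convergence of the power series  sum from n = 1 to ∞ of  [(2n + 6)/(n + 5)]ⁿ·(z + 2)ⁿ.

Root test: |a_n|^(1/n) = (2n + 6)/(n + 5) → 2.
The series converges when 2 · |z + 2| < 1, giving R = 1/2.

R = 1/2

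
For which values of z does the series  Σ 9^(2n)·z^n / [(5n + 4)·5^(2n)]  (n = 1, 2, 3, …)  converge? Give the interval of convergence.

The ratio of consecutive coefficients is [(5n + 4)/(5(n+1) + 4)] · 81/25 → 81/25.
Hence the series converges for |z| < 1/(81/25) = 25/81, so the radius of convergence is 25/81.
Endpoint z = 25/81: the terms behave like c/n; limit comparison with the harmonic series gives divergence.
At z = -25/81: an alternating series whose terms decrease to 0 in absolute value, so it converges by the Leibniz criterion.

[-25/81, 25/81)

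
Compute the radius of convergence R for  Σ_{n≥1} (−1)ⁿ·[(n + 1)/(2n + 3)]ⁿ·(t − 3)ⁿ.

Applying the root test, |a_n|^(1/n) = (n + 1)/(2n + 3) → 1/2.
Convergence for |t − 3| · 1/2 < 1, i.e. |t − 3| < 2. So R = 2.

R = 2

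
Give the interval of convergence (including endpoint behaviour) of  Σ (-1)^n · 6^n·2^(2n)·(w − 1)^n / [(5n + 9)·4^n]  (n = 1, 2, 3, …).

(5/6, 7/6]

Ratio test: |a_{n+1}/a_n| = [(5n + 9)/(5(n+1) + 9)] · 6·4/4 → 6 as n → ∞.
Convergence for |w − 1| · 6 < 1, i.e. |w − 1| < 1/6. So R = 1/6.
Check w = 7/6: convergence follows from the alternating series test (terms decrease monotonically to 0).
When w = 5/6, the terms behave like c/n; limit comparison with the harmonic series gives divergence.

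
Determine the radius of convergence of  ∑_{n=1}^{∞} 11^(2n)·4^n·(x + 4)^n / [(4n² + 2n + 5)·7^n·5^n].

The ratio of consecutive coefficients is [(4n² + 2n + 5)/(4(n+1)² + 2(n+1) + 5)] · 121·4/(7·5) → 484/35.
Convergence for |x + 4| · 484/35 < 1, i.e. |x + 4| < 35/484. So R = 35/484.

R = 35/484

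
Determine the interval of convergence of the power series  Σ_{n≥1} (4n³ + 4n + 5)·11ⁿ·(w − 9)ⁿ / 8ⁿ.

By the ratio test, |a_{n+1}/a_n| = [(4(n+1)³ + 4(n+1) + 5)/(4n³ + 4n + 5)] · 11/8 → 11/8.
Convergence for |w − 9| · 11/8 < 1, i.e. |w − 9| < 8/11. So R = 8/11.
Check w = 107/11: the n-th term does not approach 0; divergence by the term test.
Endpoint w = 91/11: the n-th term does not approach 0; divergence by the term test.

(91/11, 107/11)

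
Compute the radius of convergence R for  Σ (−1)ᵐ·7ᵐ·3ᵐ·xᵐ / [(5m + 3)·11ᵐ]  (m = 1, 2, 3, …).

Ratio test: |a_{m+1}/a_m| = [(5m + 3)/(5(m+1) + 3)] · 7·3/11 → 21/11 as m → ∞.
The series converges when 21/11 · |x| < 1, giving R = 11/21.

R = 11/21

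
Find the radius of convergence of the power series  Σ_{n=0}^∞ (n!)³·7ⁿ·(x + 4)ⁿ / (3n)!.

R = 27/7

Ratio test: |a_{n+1}/a_n| = (n+1)³/[(3n+1)·(3n+2)·(3n+3)] · 7 → 7/27 as n → ∞.
Convergence for |x + 4| · 7/27 < 1, i.e. |x + 4| < 27/7. So R = 27/7.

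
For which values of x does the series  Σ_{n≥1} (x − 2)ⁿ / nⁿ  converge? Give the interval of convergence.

Applying the root test, |a_n|^(1/n) = 1/n → 0.
The limit is 0 for every x, so R = ∞.

(−∞, ∞)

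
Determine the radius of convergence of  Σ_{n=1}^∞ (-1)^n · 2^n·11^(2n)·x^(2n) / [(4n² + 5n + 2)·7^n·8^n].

By the ratio test, |a_{n+1}/a_n| = [(4n² + 5n + 2)/(4(n+1)² + 5(n+1) + 2)] · 2·121/(7·8) → 121/28.
Since the exponent of x increases by 2 each term, convergence requires |x|² < 28/121, hence R = 2√7/11.

R = 2√7/11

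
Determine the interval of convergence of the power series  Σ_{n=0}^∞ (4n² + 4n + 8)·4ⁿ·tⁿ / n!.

By the ratio test, |a_{n+1}/a_n| = (4(n+1)² + 4(n+1) + 8)/(4n² + 4n + 8) · 4 · 1/(n+1) → 0.
The ratio tends to 0 regardless of t, hence R = ∞.

(−∞, ∞)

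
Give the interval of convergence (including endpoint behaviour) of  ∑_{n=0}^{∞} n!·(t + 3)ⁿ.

{-3}

Apply the ratio test: |a_{n+1}| / |a_n| = (n+1), which tends to ∞ as n → ∞.
The ratio grows without bound, so the series diverges whenever (t + 3) ≠ 0; it converges only at t = -3. R = 0.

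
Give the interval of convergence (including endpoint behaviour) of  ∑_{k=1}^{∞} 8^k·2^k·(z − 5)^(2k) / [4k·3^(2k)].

(17/4, 23/4)

Ratio test: |a_{k+1}/a_k| = [4k/4(k+1)] · 8·2/9 → 16/9 as k → ∞.
Since the exponent of (z − 5) increases by 2 each term, convergence requires |z − 5|² < 9/16, hence R = 3/4.
Endpoint z = 23/4: the terms behave like c/k; limit comparison with the harmonic series gives divergence.
When z = 17/4, the terms behave like c/k; limit comparison with the harmonic series gives divergence.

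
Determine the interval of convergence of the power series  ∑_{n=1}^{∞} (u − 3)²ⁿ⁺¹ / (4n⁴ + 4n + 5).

Ratio test: |a_{n+1}/a_n| = (4n⁴ + 4n + 5)/(4(n+1)⁴ + 4(n+1) + 5) → 1 as n → ∞.
Successive powers of (u − 3) differ by 2, so the series converges when |u − 3|² · 1 < 1, i.e. |u − 3| < √(1) = 1. So R = 1.
At u = 4: the series is dominated by a constant times Σ 1/n⁴, which converges (p = 4 > 1).
Check u = 2: the series is dominated by a constant times Σ 1/n⁴, which converges (p = 4 > 1).

[2, 4]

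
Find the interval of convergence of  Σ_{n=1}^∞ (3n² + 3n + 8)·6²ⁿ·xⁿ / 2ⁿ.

(-1/18, 1/18)

The ratio of consecutive coefficients is [(3(n+1)² + 3(n+1) + 8)/(3n² + 3n + 8)] · 36/2 → 18.
Hence the series converges for |x| < 1/(18) = 1/18, so the radius of convergence is 1/18.
When x = 1/18, the terms do not tend to 0, so the series diverges.
Endpoint x = -1/18: the terms have absolute value of order n², which does not tend to 0, so the series diverges by the divergence test.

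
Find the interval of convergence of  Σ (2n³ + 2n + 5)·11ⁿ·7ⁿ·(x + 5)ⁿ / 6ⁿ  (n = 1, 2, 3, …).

(-391/77, -379/77)

By the ratio test, |a_{n+1}/a_n| = [(2(n+1)³ + 2(n+1) + 5)/(2n³ + 2n + 5)] · 11·7/6 → 77/6.
The series converges when 77/6 · |x + 5| < 1, giving R = 6/77.
At x = -379/77: the n-th term does not approach 0; divergence by the term test.
When x = -391/77, the n-th term does not approach 0; divergence by the term test.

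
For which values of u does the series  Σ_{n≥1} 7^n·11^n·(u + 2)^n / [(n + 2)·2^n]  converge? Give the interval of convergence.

Ratio test: |a_{n+1}/a_n| = [(n + 2)/((n+1) + 2)] · 7·11/2 → 77/2 as n → ∞.
Thus R = 1/(77/2) = 2/77.
Check u = -152/77: the terms are asymptotic to a nonzero constant times 1/n, so the series diverges by limit comparison with Σ 1/n.
When u = -156/77, an alternating series whose terms decrease to 0 in absolute value, so it converges by the Leibniz criterion.

[-156/77, -152/77)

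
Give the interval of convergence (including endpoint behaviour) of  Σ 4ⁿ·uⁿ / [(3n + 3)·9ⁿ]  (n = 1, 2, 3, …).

[-9/4, 9/4)

Apply the ratio test: |a_{n+1}| / |a_n| = [(3n + 3)/(3(n+1) + 3)] · 4/9, which tends to 4/9 as n → ∞.
Thus R = 1/(4/9) = 9/4.
When u = 9/4, the terms are asymptotic to a nonzero constant times 1/n, so the series diverges by limit comparison with Σ 1/n.
When u = -9/4, the terms alternate in sign and decrease monotonically to 0 in absolute value (size ~ c/n), so the alternating series test gives convergence.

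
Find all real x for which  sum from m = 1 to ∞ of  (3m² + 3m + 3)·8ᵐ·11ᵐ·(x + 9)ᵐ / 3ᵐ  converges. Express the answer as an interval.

By the ratio test, |a_{m+1}/a_m| = [(3(m+1)² + 3(m+1) + 3)/(3m² + 3m + 3)] · 8·11/3 → 88/3.
Convergence for |x + 9| · 88/3 < 1, i.e. |x + 9| < 3/88. So R = 3/88.
When x = -789/88, the terms have absolute value of order m², which does not tend to 0, so the series diverges by the divergence test.
When x = -795/88, the m-th term does not approach 0; divergence by the term test.

(-795/88, -789/88)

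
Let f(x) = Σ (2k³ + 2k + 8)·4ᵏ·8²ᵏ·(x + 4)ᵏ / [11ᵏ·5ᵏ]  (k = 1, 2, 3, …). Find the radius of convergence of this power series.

The ratio of consecutive coefficients is [(2(k+1)³ + 2(k+1) + 8)/(2k³ + 2k + 8)] · 4·64/(11·5) → 256/55.
Convergence for |x + 4| · 256/55 < 1, i.e. |x + 4| < 55/256. So R = 55/256.

R = 55/256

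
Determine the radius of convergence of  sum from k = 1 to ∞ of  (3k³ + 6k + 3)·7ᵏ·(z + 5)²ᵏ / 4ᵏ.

Ratio test: |a_{k+1}/a_k| = [(3(k+1)³ + 6(k+1) + 3)/(3k³ + 6k + 3)] · 7/4 → 7/4 as k → ∞.
Successive powers of (z + 5) differ by 2, so the series converges when |z + 5|² · 7/4 < 1, i.e. |z + 5| < √(4/7). So R = 2√7/7.

R = 2√7/7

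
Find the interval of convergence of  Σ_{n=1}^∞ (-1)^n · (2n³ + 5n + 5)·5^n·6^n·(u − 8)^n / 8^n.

(116/15, 124/15)

Apply the ratio test: |a_{n+1}| / |a_n| = [(2(n+1)³ + 5(n+1) + 5)/(2n³ + 5n + 5)] · 5·6/8, which tends to 15/4 as n → ∞.
Convergence for |u − 8| · 15/4 < 1, i.e. |u − 8| < 4/15. So R = 4/15.
Check u = 124/15: the n-th term does not approach 0; divergence by the term test.
Check u = 116/15: the terms do not tend to 0, so the series diverges.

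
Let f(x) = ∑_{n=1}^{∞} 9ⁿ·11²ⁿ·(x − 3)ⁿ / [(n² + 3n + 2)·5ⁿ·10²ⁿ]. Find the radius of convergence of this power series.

Apply the ratio test: |a_{n+1}| / |a_n| = [(n² + 3n + 2)/((n+1)² + 3(n+1) + 2)] · 9·121/(5·100), which tends to 1089/500 as n → ∞.
Convergence for |x − 3| · 1089/500 < 1, i.e. |x − 3| < 500/1089. So R = 500/1089.

R = 500/1089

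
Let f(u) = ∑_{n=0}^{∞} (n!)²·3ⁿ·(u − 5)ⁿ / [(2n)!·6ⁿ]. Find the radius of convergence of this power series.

Ratio test: |a_{n+1}/a_n| = (n+1)²/[(2n+1)·(2n+2)] · 3/6 → 1/8 as n → ∞.
Hence the series converges for |u − 5| < 1/(1/8) = 8, so the radius of convergence is 8.

R = 8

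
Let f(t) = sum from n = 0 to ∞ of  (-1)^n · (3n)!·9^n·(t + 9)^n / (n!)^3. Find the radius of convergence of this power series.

By the ratio test, |a_{n+1}/a_n| = (3n+1)·(3n+2)·(3n+3)/(n+1)³ · 9 → 243.
Hence the series converges for |t + 9| < 1/(243) = 1/243, so the radius of convergence is 1/243.

R = 1/243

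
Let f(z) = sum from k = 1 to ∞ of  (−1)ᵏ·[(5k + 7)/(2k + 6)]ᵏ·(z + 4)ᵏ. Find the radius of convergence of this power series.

R = 2/5

By the Cauchy root test, |a_k|^(1/k) = (5k + 7)/(2k + 6) → 5/2.
The series converges when 5/2 · |z + 4| < 1, giving R = 2/5.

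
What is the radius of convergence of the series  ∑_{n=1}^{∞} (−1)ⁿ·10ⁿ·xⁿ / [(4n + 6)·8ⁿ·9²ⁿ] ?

R = 324/5

The ratio of consecutive coefficients is [(4n + 6)/(4(n+1) + 6)] · 10/(8·81) → 5/324.
Hence the series converges for |x| < 1/(5/324) = 324/5, so the radius of convergence is 324/5.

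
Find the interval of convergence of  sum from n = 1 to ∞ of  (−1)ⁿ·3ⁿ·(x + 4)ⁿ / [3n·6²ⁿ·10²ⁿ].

Apply the ratio test: |a_{n+1}| / |a_n| = [3n/3(n+1)] · 3/(36·100), which tends to 1/1200 as n → ∞.
Hence the series converges for |x + 4| < 1/(1/1200) = 1200, so the radius of convergence is 1200.
At x = 1196: an alternating series whose terms decrease to 0 in absolute value, so it converges by the Leibniz criterion.
When x = -1204, the terms behave like c/n; limit comparison with the harmonic series gives divergence.

(-1204, 1196]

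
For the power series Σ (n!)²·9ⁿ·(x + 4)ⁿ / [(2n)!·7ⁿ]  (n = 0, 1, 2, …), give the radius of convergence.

Apply the ratio test: |a_{n+1}| / |a_n| = (n+1)²/[(2n+1)·(2n+2)] · 9/7, which tends to 9/28 as n → ∞.
Thus R = 1/(9/28) = 28/9.

R = 28/9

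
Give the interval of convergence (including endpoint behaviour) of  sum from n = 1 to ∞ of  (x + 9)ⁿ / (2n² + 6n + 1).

By the ratio test, |a_{n+1}/a_n| = (2n² + 6n + 1)/(2(n+1)² + 6(n+1) + 1) → 1.
So the series converges when |x + 9| < 1 and diverges when |x + 9| > 1; R = 1.
Check x = -8: the series is dominated by a constant times Σ 1/n², which converges (p = 2 > 1).
Check x = -10: the series is dominated by a constant times Σ 1/n², which converges (p = 2 > 1).

[-10, -8]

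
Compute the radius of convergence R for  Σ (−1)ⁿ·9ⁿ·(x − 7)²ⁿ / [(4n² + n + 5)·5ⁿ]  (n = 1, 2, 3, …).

R = √5/3

Apply the ratio test: |a_{n+1}| / |a_n| = [(4n² + n + 5)/(4(n+1)² + (n+1) + 5)] · 9/5, which tends to 9/5 as n → ∞.
Since the exponent of (x − 7) increases by 2 each term, convergence requires |x − 7|² < 5/9, hence R = √5/3.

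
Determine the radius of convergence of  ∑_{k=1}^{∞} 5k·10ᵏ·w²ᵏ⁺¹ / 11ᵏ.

R = √110/10

The ratio of consecutive coefficients is [5(k+1)/5k] · 10/11 → 10/11.
Writing y = w², the series in y has radius 11/10, so |w| < √(11/10) and R = √110/10.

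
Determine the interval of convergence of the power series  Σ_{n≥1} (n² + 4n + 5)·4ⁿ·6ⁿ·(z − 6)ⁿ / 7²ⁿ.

The ratio of consecutive coefficients is [((n+1)² + 4(n+1) + 5)/(n² + 4n + 5)] · 4·6/49 → 24/49.
Thus R = 1/(24/49) = 49/24.
When z = 193/24, the terms do not tend to 0, so the series diverges.
Endpoint z = 95/24: the terms do not tend to 0, so the series diverges.

(95/24, 193/24)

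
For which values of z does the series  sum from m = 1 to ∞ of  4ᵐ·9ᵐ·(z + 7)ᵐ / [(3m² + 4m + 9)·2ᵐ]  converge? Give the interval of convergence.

[-127/18, -125/18]

By the ratio test, |a_{m+1}/a_m| = [(3m² + 4m + 9)/(3(m+1)² + 4(m+1) + 9)] · 4·9/2 → 18.
The series converges when 18 · |z + 7| < 1, giving R = 1/18.
At z = -125/18: absolute convergence follows by limit comparison with Σ 1/m².
Endpoint z = -127/18: absolute convergence follows by limit comparison with Σ 1/m².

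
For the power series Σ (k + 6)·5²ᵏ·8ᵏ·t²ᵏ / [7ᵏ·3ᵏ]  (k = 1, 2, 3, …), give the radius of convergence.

R = √42/20

Apply the ratio test: |a_{k+1}| / |a_k| = [((k+1) + 6)/(k + 6)] · 25·8/(7·3), which tends to 200/21 as k → ∞.
Writing y = t², the series in y has radius 21/200, so |t| < √(21/200) and R = √42/20.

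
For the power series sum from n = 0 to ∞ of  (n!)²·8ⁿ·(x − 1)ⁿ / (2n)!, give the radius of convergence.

R = 1/2

By the ratio test, |a_{n+1}/a_n| = (n+1)²/[(2n+1)·(2n+2)] · 8 → 2.
Hence the series converges for |x − 1| < 1/(2) = 1/2, so the radius of convergence is 1/2.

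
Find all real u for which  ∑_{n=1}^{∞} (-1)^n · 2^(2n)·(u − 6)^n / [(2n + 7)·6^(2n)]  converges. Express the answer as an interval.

Ratio test: |a_{n+1}/a_n| = [(2n + 7)/(2(n+1) + 7)] · 4/36 → 1/9 as n → ∞.
Convergence for |u − 6| · 1/9 < 1, i.e. |u − 6| < 9. So R = 9.
When u = 15, an alternating series whose terms decrease to 0 in absolute value, so it converges by the Leibniz criterion.
Check u = -3: comparison with the harmonic series Σ 1/n shows the series diverges.

(-3, 15]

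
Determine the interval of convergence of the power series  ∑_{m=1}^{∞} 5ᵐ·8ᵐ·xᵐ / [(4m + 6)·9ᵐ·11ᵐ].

[-99/40, 99/40)

The ratio of consecutive coefficients is [(4m + 6)/(4(m+1) + 6)] · 5·8/(9·11) → 40/99.
Hence the series converges for |x| < 1/(40/99) = 99/40, so the radius of convergence is 99/40.
When x = 99/40, the terms behave like c/m; limit comparison with the harmonic series gives divergence.
Endpoint x = -99/40: convergence follows from the alternating series test (terms decrease monotonically to 0).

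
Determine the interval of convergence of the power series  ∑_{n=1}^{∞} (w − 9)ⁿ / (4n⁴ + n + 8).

[8, 10]

Apply the ratio test: |a_{n+1}| / |a_n| = (4n⁴ + n + 8)/(4(n+1)⁴ + (n+1) + 8), which tends to 1 as n → ∞.
Convergence for |w − 9| < 1, so R = 1.
Check w = 10: the terms are on the order of 1/n⁴, so the series converges absolutely by comparison with the p-series (p = 4 > 1).
When w = 8, the series is dominated by a constant times Σ 1/n⁴, which converges (p = 4 > 1).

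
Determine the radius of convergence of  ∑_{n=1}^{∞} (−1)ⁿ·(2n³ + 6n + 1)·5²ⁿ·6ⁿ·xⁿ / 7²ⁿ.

Ratio test: |a_{n+1}/a_n| = [(2(n+1)³ + 6(n+1) + 1)/(2n³ + 6n + 1)] · 25·6/49 → 150/49 as n → ∞.
Thus R = 1/(150/49) = 49/150.

R = 49/150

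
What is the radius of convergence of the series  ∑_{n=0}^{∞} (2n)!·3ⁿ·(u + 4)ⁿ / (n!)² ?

The ratio of consecutive coefficients is (2n+1)·(2n+2)/(n+1)² · 3 → 12.
Convergence for |u + 4| · 12 < 1, i.e. |u + 4| < 1/12. So R = 1/12.

R = 1/12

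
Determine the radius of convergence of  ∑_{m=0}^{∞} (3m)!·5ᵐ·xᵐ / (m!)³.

By the ratio test, |a_{m+1}/a_m| = (3m+1)·(3m+2)·(3m+3)/(m+1)³ · 5 → 135.
Hence the series converges for |x| < 1/(135) = 1/135, so the radius of convergence is 1/135.

R = 1/135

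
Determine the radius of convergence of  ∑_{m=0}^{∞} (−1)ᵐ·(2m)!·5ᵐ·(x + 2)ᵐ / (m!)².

R = 1/20

By the ratio test, |a_{m+1}/a_m| = (2m+1)·(2m+2)/(m+1)² · 5 → 20.
Thus R = 1/(20) = 1/20.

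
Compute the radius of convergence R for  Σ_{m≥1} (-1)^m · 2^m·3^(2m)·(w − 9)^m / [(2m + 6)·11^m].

R = 11/18

The ratio of consecutive coefficients is [(2m + 6)/(2(m+1) + 6)] · 2·9/11 → 18/11.
The series converges when 18/11 · |w − 9| < 1, giving R = 11/18.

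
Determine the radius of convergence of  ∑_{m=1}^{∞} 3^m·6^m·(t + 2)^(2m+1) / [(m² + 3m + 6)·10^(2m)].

R = 5√2/3

By the ratio test, |a_{m+1}/a_m| = [(m² + 3m + 6)/((m+1)² + 3(m+1) + 6)] · 3·6/100 → 9/50.
Writing y = (t + 2)², the series in y has radius 50/9, so |t + 2| < √(50/9) and R = 5√2/3.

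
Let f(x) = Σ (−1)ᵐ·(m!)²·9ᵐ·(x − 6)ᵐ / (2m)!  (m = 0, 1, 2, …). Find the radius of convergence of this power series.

Ratio test: |a_{m+1}/a_m| = (m+1)²/[(2m+1)·(2m+2)] · 9 → 9/4 as m → ∞.
Convergence for |x − 6| · 9/4 < 1, i.e. |x − 6| < 4/9. So R = 4/9.

R = 4/9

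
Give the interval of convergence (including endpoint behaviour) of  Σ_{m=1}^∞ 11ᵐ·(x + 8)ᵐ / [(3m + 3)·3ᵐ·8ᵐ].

The ratio of consecutive coefficients is [(3m + 3)/(3(m+1) + 3)] · 11/(3·8) → 11/24.
Hence the series converges for |x + 8| < 1/(11/24) = 24/11, so the radius of convergence is 24/11.
At x = -64/11: the terms are asymptotic to a nonzero constant times 1/m, so the series diverges by limit comparison with Σ 1/m.
Check x = -112/11: convergence follows from the alternating series test (terms decrease monotonically to 0).

[-112/11, -64/11)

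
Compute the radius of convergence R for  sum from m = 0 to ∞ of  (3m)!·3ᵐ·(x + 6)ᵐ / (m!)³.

R = 1/81

Ratio test: |a_{m+1}/a_m| = (3m+1)·(3m+2)·(3m+3)/(m+1)³ · 3 → 81 as m → ∞.
Thus R = 1/(81) = 1/81.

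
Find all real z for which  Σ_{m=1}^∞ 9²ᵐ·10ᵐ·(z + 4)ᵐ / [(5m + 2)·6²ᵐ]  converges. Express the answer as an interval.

Ratio test: |a_{m+1}/a_m| = [(5m + 2)/(5(m+1) + 2)] · 81·10/36 → 45/2 as m → ∞.
Thus R = 1/(45/2) = 2/45.
Check z = -178/45: the terms are asymptotic to a nonzero constant times 1/m, so the series diverges by limit comparison with Σ 1/m.
Endpoint z = -182/45: an alternating series whose terms decrease to 0 in absolute value, so it converges by the Leibniz criterion.

[-182/45, -178/45)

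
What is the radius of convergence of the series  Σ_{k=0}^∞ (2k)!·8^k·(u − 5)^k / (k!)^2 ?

Apply the ratio test: |a_{k+1}| / |a_k| = (2k+1)·(2k+2)/(k+1)² · 8, which tends to 32 as k → ∞.
The series converges when 32 · |u − 5| < 1, giving R = 1/32.

R = 1/32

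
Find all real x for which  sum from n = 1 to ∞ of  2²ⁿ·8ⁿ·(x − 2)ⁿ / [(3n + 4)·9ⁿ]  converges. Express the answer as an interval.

[55/32, 73/32)

By the ratio test, |a_{n+1}/a_n| = [(3n + 4)/(3(n+1) + 4)] · 4·8/9 → 32/9.
Thus R = 1/(32/9) = 9/32.
Check x = 73/32: the terms are asymptotic to a nonzero constant times 1/n, so the series diverges by limit comparison with Σ 1/n.
Endpoint x = 55/32: the terms alternate in sign and decrease monotonically to 0 in absolute value (size ~ c/n), so the alternating series test gives convergence.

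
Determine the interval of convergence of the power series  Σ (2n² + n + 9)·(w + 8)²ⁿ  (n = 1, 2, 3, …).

Apply the ratio test: |a_{n+1}| / |a_n| = (2(n+1)² + (n+1) + 9)/(2n² + n + 9), which tends to 1 as n → ∞.
Since the exponent of (w + 8) increases by 2 each term, convergence requires |w + 8|² < 1, hence R = 1.
Endpoint w = -7: the terms have absolute value of order n², which does not tend to 0, so the series diverges by the divergence test.
When w = -9, the terms have absolute value of order n², which does not tend to 0, so the series diverges by the divergence test.

(-9, -7)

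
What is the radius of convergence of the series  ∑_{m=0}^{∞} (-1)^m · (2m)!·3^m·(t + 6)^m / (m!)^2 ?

By the ratio test, |a_{m+1}/a_m| = (2m+1)·(2m+2)/(m+1)² · 3 → 12.
Hence the series converges for |t + 6| < 1/(12) = 1/12, so the radius of convergence is 1/12.

R = 1/12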